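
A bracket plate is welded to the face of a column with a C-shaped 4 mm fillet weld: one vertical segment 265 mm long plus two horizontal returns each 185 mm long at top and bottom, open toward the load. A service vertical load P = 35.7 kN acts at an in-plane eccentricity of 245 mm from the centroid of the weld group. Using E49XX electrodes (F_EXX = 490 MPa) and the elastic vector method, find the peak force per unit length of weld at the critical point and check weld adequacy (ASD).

f_max ≈ 200 N/mm; adequate

Total weld length L_w = 635 mm. Treat welds as unit-width lines.
Centroid: x̄ = 2×185×92.5 / 635 = 53.9 mm from the vertical weld.
Polar moment about centroid: J = I_x + I_y = [265³/12 + 2×185×132.5²] + [265×53.9² + 2(185³/12 + 185×38.6²)] = 10420000 mm³.
Direct shear f_v = P/L_w = 35.7×10³ / 635 = 56.22 N/mm (vertical).
Torsion M = P·e = 35.7×10³ × 245 = 8746500 N·mm.
Critical point at (x, y) = (131.1, 132.5) from centroid. f_tx = M·y/J = 111.2 N/mm; f_ty = M·x/J = 110 N/mm.
Resultant f_max = √[f_tx² + (f_v + f_ty)²] = √[111.2² + (56.22 + 110)²] = 200 N/mm.
Capacity per unit length: r_n/Ω = (1/2.0) × 0.6 × 490 × (0.707 × 4) = 415.7 N/mm.
200 ≤ 415.7 → adequate.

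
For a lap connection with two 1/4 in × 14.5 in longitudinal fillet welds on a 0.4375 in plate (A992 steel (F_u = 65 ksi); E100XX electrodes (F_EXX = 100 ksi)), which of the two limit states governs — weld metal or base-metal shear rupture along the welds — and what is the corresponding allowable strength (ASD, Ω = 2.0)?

R_n/Ω ≈ 154 kip (weld metal governs)

t_e = 0.707 × 0.25 = 0.1767 in; L = 29 in.
Weld metal: R_n/Ω = (1/2.0) × 0.6 × 100 × 0.1767 × 29 = 153.8 kip.
Base metal (shear rupture): R_n/Ω = (1/2.0) × 0.6 × 65 × 0.4375 × 29 = 247.4 kip.
Governing: weld metal.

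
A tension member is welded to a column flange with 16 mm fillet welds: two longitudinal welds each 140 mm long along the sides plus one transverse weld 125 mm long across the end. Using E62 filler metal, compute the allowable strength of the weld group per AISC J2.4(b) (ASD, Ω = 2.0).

E62XX → F_EXX = 620 MPa.
t_e = 0.707 × 16 = 11.31 mm.
R_nwl = 0.6 × 620 × 11.31 × 280 × 10⁻³ = 1178 kN (longitudinal, 2 welds).
R_nwt = 0.6 × 620 × 11.31 × 125 × 10⁻³ = 526 kN (transverse, base value).
(i) R_nwl + R_nwt = 1704 kN; (ii) 0.85 R_nwl + 1.5 R_nwt = 1791 kN.
R_n = max = 1791 kN [governs: (ii)]; R_n/Ω = 895.3 kN.

R_n/Ω ≈ 895 kN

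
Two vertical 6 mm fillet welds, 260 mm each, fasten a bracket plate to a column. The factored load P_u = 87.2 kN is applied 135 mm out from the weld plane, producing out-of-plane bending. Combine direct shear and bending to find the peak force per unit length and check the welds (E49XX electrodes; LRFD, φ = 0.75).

f_max ≈ 549 N/mm; adequate

E49XX → F_EXX = 490 MPa.
L_w = 2 × 260 = 520 mm; section modulus (unit throat) S = 2 × L²/6 = 22530 mm².
Direct shear f_v = P/L_w = 87.2×10³/520 = 167.7 N/mm.
Moment M = P × e = 87.2×10³ × 135 = 11772000 N·mm; bending f_b = M/S = 522.4 N/mm.
f_max = √(f_v² + f_b²) = √(167.7² + 522.4²) = 548.7 N/mm.
φr_n = 0.75 × 0.6 × 490 × (0.707 × 6) = 935.4 N/mm → adequate.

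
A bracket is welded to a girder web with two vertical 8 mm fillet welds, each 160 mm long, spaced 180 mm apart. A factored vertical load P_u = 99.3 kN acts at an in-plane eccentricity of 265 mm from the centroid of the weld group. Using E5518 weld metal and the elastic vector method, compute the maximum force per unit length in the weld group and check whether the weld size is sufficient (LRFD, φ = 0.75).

E55XX → F_EXX = 550 MPa.
Total weld length L_w = 320 mm. Treat welds as unit-width lines.
Polar moment about centroid: J = 2[d³/12 + d(b/2)²] = 2[160³/12 + 160×90²] = 3275000 mm³.
Direct shear f_v = P/L_w = 99.3×10³ / 320 = 310.3 N/mm (vertical).
Torsion M = P·e = 99.3×10³ × 265 = 26314000 N·mm.
Critical point at (x, y) = (90, 80) from centroid. f_tx = M·y/J = 642.9 N/mm; f_ty = M·x/J = 723.2 N/mm.
Resultant f_max = √[f_tx² + (f_v + f_ty)²] = √[642.9² + (310.3 + 723.2)²] = 1217 N/mm.
Capacity per unit length: φr_n = 0.75 × 0.6 × 550 × (0.707 × 8) = 1400 N/mm.
1217 ≤ 1400 → adequate.

f_max ≈ 1220 N/mm; adequate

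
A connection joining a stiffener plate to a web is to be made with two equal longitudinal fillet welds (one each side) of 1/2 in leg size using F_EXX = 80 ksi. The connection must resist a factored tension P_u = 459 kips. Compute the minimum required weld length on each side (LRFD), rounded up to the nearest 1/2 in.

Throat t_e = 0.707 × 0.5 = 0.3535 in.
φr_n = 0.75 × 0.6 × 80 × 0.3535 = 12.73 kips/in.
L_req = P_u / φr_n = 459 / 12.73 = 36.07 in total.
Per side: 36.07 / 2 = 18.03 in.
Round up → use L = 18.5 in on each side.

L = 18.5 in on each side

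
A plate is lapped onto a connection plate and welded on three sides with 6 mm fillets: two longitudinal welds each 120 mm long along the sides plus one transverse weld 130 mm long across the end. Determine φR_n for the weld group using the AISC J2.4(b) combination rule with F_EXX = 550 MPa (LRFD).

φR_n ≈ 419 kN

t_e = 0.707 × 6 = 4.242 mm.
R_nwl = 0.6 × 550 × 4.242 × 240 × 10⁻³ = 336 kN (longitudinal, 2 welds).
R_nwt = 0.6 × 550 × 4.242 × 130 × 10⁻³ = 182 kN (transverse, base value).
(i) R_nwl + R_nwt = 517.9 kN; (ii) 0.85 R_nwl + 1.5 R_nwt = 558.5 kN.
R_n = max = 558.5 kN [governs: (ii)]; φR_n = 418.9 kN.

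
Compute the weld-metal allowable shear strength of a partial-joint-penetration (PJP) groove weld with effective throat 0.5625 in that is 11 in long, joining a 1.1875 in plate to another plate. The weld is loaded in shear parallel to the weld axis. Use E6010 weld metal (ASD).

R_n/Ω ≈ 111 kip

E60XX → F_EXX = 60 ksi.
Effective throat (given) t_e = 0.5625 in.
A_we = 0.5625 × 11 = 6.188 in².
F_nw = 0.6 F_EXX = 36 ksi.
R_n/Ω = (36 × 6.188) / 2.0 = 111.4 kip.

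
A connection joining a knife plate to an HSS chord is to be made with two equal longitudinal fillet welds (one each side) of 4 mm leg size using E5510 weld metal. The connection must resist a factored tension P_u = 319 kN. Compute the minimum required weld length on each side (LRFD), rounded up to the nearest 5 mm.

L = 230 mm on each side

E55XX → F_EXX = 550 MPa.
Throat t_e = 0.707 × 4 = 2.828 mm.
φr_n = 0.75 × 0.6 × 550 × 2.828 × 10⁻³ = 0.6999 kN/mm.
L_req = P_u / φr_n = 319 / 0.6999 = 455.8 mm total.
Per side: 455.8 / 2 = 227.9 mm.
Round up → use L = 230 mm on each side.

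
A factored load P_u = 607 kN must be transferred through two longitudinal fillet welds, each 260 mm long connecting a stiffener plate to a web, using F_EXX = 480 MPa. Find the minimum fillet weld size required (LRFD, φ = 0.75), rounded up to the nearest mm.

w = 8 mm

Total weld length L = 520 mm.
Required throat t_e = P_u / (φ × 0.6 F_EXX × L) = 607 / (0.75 × 0.6 × 480 × 520 × 10⁻³) = 5.404 mm.
Required leg w = t_e / 0.707 = 7.644 mm → use 8 mm.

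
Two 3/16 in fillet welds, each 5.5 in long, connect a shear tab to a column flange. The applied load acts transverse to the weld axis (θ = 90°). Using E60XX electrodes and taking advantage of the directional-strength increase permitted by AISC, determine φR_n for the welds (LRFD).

E60XX → F_EXX = 60 ksi.
t_e = 0.707 × 0.1875 = 0.1326 in; A_we = 0.1326 × 11 = 1.458 in².
Directional factor: 1.0 + 0.5 sin^1.5(90°) = 1.5.
F_nw = 0.6 × 60 × 1.5 = 54 ksi.
φR_n = 0.75 × 54 × 1.458 = 59.06 kips.

φR_n ≈ 59.1 kips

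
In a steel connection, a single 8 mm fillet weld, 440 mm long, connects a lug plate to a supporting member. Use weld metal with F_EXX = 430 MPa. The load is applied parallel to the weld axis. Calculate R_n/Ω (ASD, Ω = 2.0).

Effective throat t_e = 0.707 × 8 = 5.656 mm.
Total length L = 440 mm; A_we = 5.656 × 440 = 2489 mm².
F_nw = 0.6 F_EXX = 0.6 × 430 = 258 MPa.
R_n = 258 × 2489 × 10⁻³ = 642.1 kN; R_n/Ω = 642.1/2.0 = 321 kN.

R_n/Ω ≈ 321 kN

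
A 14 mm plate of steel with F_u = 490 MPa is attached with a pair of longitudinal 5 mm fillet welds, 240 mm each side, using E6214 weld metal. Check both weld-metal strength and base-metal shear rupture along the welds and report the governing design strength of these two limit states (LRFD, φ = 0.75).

E62XX → F_EXX = 620 MPa.
t_e = 0.707 × 5 = 3.535 mm; L = 480 mm.
Weld metal: φR_n = 0.75 × 0.6 × 620 × 3.535 × 480 × 10⁻³ = 473.4 kN.
Base metal (shear rupture): φR_n = 0.75 × 0.6 × 490 × 14 × 480 × 10⁻³ = 1482 kN.
Governing: weld metal.

φR_n ≈ 473 kN (weld metal governs)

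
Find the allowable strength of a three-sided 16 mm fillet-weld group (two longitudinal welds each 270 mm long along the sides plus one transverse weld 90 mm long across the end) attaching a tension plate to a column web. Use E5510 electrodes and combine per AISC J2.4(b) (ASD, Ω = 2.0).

E55XX → F_EXX = 550 MPa.
t_e = 0.707 × 16 = 11.31 mm.
R_nwl = 0.6 × 550 × 11.31 × 540 × 10⁻³ = 2016 kN (longitudinal, 2 welds).
R_nwt = 0.6 × 550 × 11.31 × 90 × 10⁻³ = 336 kN (transverse, base value).
(i) R_nwl + R_nwt = 2352 kN; (ii) 0.85 R_nwl + 1.5 R_nwt = 2217 kN.
R_n = max = 2352 kN [governs: (i)]; R_n/Ω = 1176 kN.

R_n/Ω ≈ 1180 kN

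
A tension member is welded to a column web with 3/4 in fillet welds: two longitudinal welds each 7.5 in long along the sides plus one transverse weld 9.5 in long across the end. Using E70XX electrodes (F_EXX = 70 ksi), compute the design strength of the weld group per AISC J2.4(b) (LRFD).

t_e = 0.707 × 0.75 = 0.5302 in.
R_nwl = 0.6 × 70 × 0.5302 × 15 = 334.1 kip (longitudinal, 2 welds).
R_nwt = 0.6 × 70 × 0.5302 × 9.5 = 211.6 kip (transverse, base value).
(i) R_nwl + R_nwt = 545.6 kip; (ii) 0.85 R_nwl + 1.5 R_nwt = 601.3 kip.
R_n = max = 601.3 kip [governs: (ii)]; φR_n = 451 kip.

φR_n ≈ 451 kip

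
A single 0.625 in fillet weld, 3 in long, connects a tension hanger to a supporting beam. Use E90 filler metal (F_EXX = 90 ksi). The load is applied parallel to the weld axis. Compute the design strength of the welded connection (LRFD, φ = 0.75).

φR_n ≈ 53.7 kips

Effective throat t_e = 0.707 × 0.625 = 0.4419 in.
Total length L = 3 in; A_we = 0.4419 × 3 = 1.326 in².
F_nw = 0.6 F_EXX = 0.6 × 90 = 54 ksi.
φR_n = 0.75 × 54 × 1.326 = 53.69 kips.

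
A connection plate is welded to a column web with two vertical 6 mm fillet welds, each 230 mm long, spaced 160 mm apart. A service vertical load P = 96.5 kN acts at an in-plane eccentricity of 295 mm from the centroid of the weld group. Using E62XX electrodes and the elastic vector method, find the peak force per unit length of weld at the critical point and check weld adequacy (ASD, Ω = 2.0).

f_max ≈ 938 N/mm; NOT adequate

E62XX → F_EXX = 620 MPa.
Total weld length L_w = 460 mm. Treat welds as unit-width lines.
Polar moment about centroid: J = 2[d³/12 + d(b/2)²] = 2[230³/12 + 230×80²] = 4972000 mm³.
Direct shear f_v = P/L_w = 96.5×10³ / 460 = 209.8 N/mm (vertical).
Torsion M = P·e = 96.5×10³ × 295 = 28468000 N·mm.
Critical point at (x, y) = (80, 115) from centroid. f_tx = M·y/J = 658.5 N/mm; f_ty = M·x/J = 458.1 N/mm.
Resultant f_max = √[f_tx² + (f_v + f_ty)²] = √[658.5² + (209.8 + 458.1)²] = 937.9 N/mm.
Capacity per unit length: r_n/Ω = (1/2.0) × 0.6 × 620 × (0.707 × 6) = 789 N/mm.
937.9 > 789 → NOT adequate.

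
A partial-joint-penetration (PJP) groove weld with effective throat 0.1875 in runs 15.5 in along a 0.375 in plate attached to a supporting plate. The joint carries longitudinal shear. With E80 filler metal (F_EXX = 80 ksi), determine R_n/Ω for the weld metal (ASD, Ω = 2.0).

R_n/Ω ≈ 69.8 kip

Effective throat (given) t_e = 0.1875 in.
A_we = 0.1875 × 15.5 = 2.906 in².
F_nw = 0.6 F_EXX = 48 ksi.
R_n/Ω = (48 × 2.906) / 2.0 = 69.75 kip.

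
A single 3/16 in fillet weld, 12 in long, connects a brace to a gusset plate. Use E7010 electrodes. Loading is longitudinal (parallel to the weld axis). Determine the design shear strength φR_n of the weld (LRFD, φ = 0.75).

E70XX → F_EXX = 70 ksi.
Effective throat t_e = 0.707 × 0.1875 = 0.1326 in.
Total length L = 12 in; A_we = 0.1326 × 12 = 1.591 in².
F_nw = 0.6 F_EXX = 0.6 × 70 = 42 ksi.
φR_n = 0.75 × 42 × 1.591 = 50.11 kip.

φR_n ≈ 50.1 kip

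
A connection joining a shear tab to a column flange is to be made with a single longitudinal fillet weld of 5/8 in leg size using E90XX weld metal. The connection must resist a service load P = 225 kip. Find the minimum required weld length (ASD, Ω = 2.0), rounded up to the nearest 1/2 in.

L = 19 in

E90XX → F_EXX = 90 ksi.
Throat t_e = 0.707 × 0.625 = 0.4419 in.
r_n/Ω = (0.6 × 90 × 0.4419) / 2.0 = 11.93 kip/in.
L_req = P / (r_n/Ω) = 225 / 11.93 = 18.86 in total.
Round up → use L = 19 in.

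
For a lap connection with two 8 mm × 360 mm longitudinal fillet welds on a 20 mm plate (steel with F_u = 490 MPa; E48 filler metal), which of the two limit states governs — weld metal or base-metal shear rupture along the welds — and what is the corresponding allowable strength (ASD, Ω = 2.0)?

E48XX → F_EXX = 480 MPa.
t_e = 0.707 × 8 = 5.656 mm; L = 720 mm.
Weld metal: R_n/Ω = (1/2.0) × 0.6 × 480 × 5.656 × 720 × 10⁻³ = 586.4 kN.
Base metal (shear rupture): R_n/Ω = (1/2.0) × 0.6 × 490 × 20 × 720 × 10⁻³ = 2117 kN.
Governing: weld metal.

R_n/Ω ≈ 586 kN (weld metal governs)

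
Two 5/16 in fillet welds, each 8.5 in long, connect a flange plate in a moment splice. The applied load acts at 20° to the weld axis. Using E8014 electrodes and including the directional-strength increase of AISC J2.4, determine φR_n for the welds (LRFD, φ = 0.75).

φR_n ≈ 149 kips

E80XX → F_EXX = 80 ksi.
t_e = 0.707 × 0.3125 = 0.2209 in; A_we = 0.2209 × 17 = 3.756 in².
Directional factor: 1.0 + 0.5 sin^1.5(20°) = 1.1.
F_nw = 0.6 × 80 × 1.1 = 52.8 ksi.
φR_n = 0.75 × 52.8 × 3.756 = 148.7 kips.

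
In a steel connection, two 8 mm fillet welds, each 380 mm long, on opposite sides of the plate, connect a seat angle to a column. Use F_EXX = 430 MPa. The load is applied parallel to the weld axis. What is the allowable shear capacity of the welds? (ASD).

Effective throat t_e = 0.707 × 8 = 5.656 mm.
Total length L = 760 mm; A_we = 5.656 × 760 = 4299 mm².
F_nw = 0.6 F_EXX = 0.6 × 430 = 258 MPa.
R_n = 258 × 4299 × 10⁻³ = 1109 kN; R_n/Ω = 1109/2.0 = 554.5 kN.

R_n/Ω ≈ 555 kN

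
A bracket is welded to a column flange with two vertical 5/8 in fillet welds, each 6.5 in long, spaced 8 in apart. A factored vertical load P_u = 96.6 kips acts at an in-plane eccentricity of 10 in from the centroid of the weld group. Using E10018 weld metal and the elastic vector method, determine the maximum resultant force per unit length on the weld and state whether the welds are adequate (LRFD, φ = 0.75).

E100XX → F_EXX = 100 ksi.
Total weld length L_w = 13 in. Treat welds as unit-width lines.
Polar moment about centroid: J = 2[d³/12 + d(b/2)²] = 2[6.5³/12 + 6.5×4²] = 253.8 in³.
Direct shear f_v = P/L_w = 96.6 / 13 = 7.431 kip/in (vertical).
Torsion M = P·e = 96.6 × 10 = 966 kip·in.
Critical point at (x, y) = (4, 3.25) from centroid. f_tx = M·y/J = 12.37 kip/in; f_ty = M·x/J = 15.23 kip/in.
Resultant f_max = √[f_tx² + (f_v + f_ty)²] = √[12.37² + (7.431 + 15.23)²] = 25.81 kip/in.
Capacity per unit length: φr_n = 0.75 × 0.6 × 100 × (0.707 × 0.625) = 19.88 kip/in.
25.81 > 19.88 → NOT adequate.

f_max ≈ 25.8 kip/in; NOT adequate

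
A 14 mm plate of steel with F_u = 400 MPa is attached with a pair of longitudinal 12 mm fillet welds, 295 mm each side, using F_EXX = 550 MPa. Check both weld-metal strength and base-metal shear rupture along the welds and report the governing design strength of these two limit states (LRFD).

φR_n ≈ 1240 kN (weld metal governs)

t_e = 0.707 × 12 = 8.484 mm; L = 590 mm.
Weld metal: φR_n = 0.75 × 0.6 × 550 × 8.484 × 590 × 10⁻³ = 1239 kN.
Base metal (shear rupture): φR_n = 0.75 × 0.6 × 400 × 14 × 590 × 10⁻³ = 1487 kN.
Governing: weld metal.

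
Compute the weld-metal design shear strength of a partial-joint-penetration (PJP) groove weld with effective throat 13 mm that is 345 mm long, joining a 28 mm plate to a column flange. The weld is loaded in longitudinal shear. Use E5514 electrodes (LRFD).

φR_n ≈ 1110 kN

E55XX → F_EXX = 550 MPa.
Effective throat (given) t_e = 13 mm.
A_we = 13 × 345 = 4485 mm².
F_nw = 0.6 F_EXX = 330 MPa.
φR_n = 0.75 × 330 × 4485 × 10⁻³ = 1110 kN.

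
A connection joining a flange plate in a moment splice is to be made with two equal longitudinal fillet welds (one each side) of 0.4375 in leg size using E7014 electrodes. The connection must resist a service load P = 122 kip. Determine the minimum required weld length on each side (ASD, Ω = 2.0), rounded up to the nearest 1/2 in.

L = 9.5 in on each side

E70XX → F_EXX = 70 ksi.
Throat t_e = 0.707 × 0.4375 = 0.3093 in.
r_n/Ω = (0.6 × 70 × 0.3093) / 2.0 = 6.496 kip/in.
L_req = P / (r_n/Ω) = 122 / 6.496 = 18.78 in total.
Per side: 18.78 / 2 = 9.391 in.
Round up → use L = 9.5 in on each side.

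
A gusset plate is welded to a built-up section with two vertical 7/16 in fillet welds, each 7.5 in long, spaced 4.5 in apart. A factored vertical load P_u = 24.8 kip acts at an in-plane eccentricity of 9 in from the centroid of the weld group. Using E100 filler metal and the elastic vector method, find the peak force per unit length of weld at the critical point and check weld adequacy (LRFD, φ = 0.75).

f_max ≈ 7.66 kip/in; adequate

E100XX → F_EXX = 100 ksi.
Total weld length L_w = 15 in. Treat welds as unit-width lines.
Polar moment about centroid: J = 2[d³/12 + d(b/2)²] = 2[7.5³/12 + 7.5×2.25²] = 146.2 in³.
Direct shear f_v = P/L_w = 24.8 / 15 = 1.653 kip/in (vertical).
Torsion M = P·e = 24.8 × 9 = 223.2 kip·in.
Critical point at (x, y) = (2.25, 3.75) from centroid. f_tx = M·y/J = 5.723 kip/in; f_ty = M·x/J = 3.434 kip/in.
Resultant f_max = √[f_tx² + (f_v + f_ty)²] = √[5.723² + (1.653 + 3.434)²] = 7.657 kip/in.
Capacity per unit length: φr_n = 0.75 × 0.6 × 100 × (0.707 × 0.4375) = 13.92 kip/in.
7.657 ≤ 13.92 → adequate.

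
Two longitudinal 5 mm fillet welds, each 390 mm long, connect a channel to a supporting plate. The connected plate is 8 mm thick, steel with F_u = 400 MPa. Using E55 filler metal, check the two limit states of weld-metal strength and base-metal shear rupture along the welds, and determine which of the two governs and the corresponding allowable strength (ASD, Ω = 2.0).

R_n/Ω ≈ 455 kN (weld metal governs)

E55XX → F_EXX = 550 MPa.
t_e = 0.707 × 5 = 3.535 mm; L = 780 mm.
Weld metal: R_n/Ω = (1/2.0) × 0.6 × 550 × 3.535 × 780 × 10⁻³ = 455 kN.
Base metal (shear rupture): R_n/Ω = (1/2.0) × 0.6 × 400 × 8 × 780 × 10⁻³ = 748.8 kN.
Governing: weld metal.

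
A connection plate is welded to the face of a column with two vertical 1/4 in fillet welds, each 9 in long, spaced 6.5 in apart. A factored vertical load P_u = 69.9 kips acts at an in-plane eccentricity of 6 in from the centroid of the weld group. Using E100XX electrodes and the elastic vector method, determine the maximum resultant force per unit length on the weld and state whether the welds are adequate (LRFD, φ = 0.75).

E100XX → F_EXX = 100 ksi.
Total weld length L_w = 18 in. Treat welds as unit-width lines.
Polar moment about centroid: J = 2[d³/12 + d(b/2)²] = 2[9³/12 + 9×3.25²] = 311.6 in³.
Direct shear f_v = P/L_w = 69.9 / 18 = 3.883 kip/in (vertical).
Torsion M = P·e = 69.9 × 6 = 419.4 kip·in.
Critical point at (x, y) = (3.25, 4.5) from centroid. f_tx = M·y/J = 6.056 kip/in; f_ty = M·x/J = 4.374 kip/in.
Resultant f_max = √[f_tx² + (f_v + f_ty)²] = √[6.056² + (3.883 + 4.374)²] = 10.24 kip/in.
Capacity per unit length: φr_n = 0.75 × 0.6 × 100 × (0.707 × 0.25) = 7.954 kip/in.
10.24 > 7.954 → NOT adequate.

f_max ≈ 10.2 kip/in; NOT adequate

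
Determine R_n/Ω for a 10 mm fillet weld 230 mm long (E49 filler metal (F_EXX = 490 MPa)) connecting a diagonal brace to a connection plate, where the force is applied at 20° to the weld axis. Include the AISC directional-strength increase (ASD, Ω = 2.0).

R_n/Ω ≈ 263 kN

t_e = 0.707 × 10 = 7.07 mm; A_we = 7.07 × 230 = 1626 mm².
Directional factor: 1.0 + 0.5 sin^1.5(20°) = 1.1.
F_nw = 0.6 × 490 × 1.1 = 323.4 MPa.
R_n/Ω = (323.4 × 1626) / 2.0 × 10⁻³ = 262.9 kN.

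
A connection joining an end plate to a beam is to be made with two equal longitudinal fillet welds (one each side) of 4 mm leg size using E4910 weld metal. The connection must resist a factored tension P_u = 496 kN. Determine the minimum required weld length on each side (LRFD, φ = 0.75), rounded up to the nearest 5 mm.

L = 400 mm on each side

E49XX → F_EXX = 490 MPa.
Throat t_e = 0.707 × 4 = 2.828 mm.
φr_n = 0.75 × 0.6 × 490 × 2.828 × 10⁻³ = 0.6236 kN/mm.
L_req = P_u / φr_n = 496 / 0.6236 = 795.4 mm total.
Per side: 795.4 / 2 = 397.7 mm.
Round up → use L = 400 mm on each side.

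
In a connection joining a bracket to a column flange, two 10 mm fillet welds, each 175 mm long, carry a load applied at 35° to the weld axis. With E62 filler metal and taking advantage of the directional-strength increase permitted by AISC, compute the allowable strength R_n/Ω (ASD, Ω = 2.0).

E62XX → F_EXX = 620 MPa.
t_e = 0.707 × 10 = 7.07 mm; A_we = 7.07 × 350 = 2474 mm².
Directional factor: 1.0 + 0.5 sin^1.5(35°) = 1.217.
F_nw = 0.6 × 620 × 1.217 = 452.8 MPa.
R_n/Ω = (452.8 × 2474) / 2.0 × 10⁻³ = 560.2 kN.

R_n/Ω ≈ 560 kN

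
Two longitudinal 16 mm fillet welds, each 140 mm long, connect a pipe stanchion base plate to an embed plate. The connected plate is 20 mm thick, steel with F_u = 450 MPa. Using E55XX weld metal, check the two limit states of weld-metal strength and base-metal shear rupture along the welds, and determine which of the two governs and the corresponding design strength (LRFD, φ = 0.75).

φR_n ≈ 784 kN (weld metal governs)

E55XX → F_EXX = 550 MPa.
t_e = 0.707 × 16 = 11.31 mm; L = 280 mm.
Weld metal: φR_n = 0.75 × 0.6 × 550 × 11.31 × 280 × 10⁻³ = 783.9 kN.
Base metal (shear rupture): φR_n = 0.75 × 0.6 × 450 × 20 × 280 × 10⁻³ = 1134 kN.
Governing: weld metal.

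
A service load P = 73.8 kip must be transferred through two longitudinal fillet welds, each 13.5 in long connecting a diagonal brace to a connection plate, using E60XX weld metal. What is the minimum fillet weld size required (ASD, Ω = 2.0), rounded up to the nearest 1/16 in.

E60XX → F_EXX = 60 ksi.
Total weld length L = 27 in.
Required throat t_e = P × Ω / (0.6 F_EXX × L) = 73.8 × 2.0 / (0.6 × 60 × 27) = 0.1519 in.
Required leg w = t_e / 0.707 = 0.2148 in → use 1/4 in.

w = 1/4 in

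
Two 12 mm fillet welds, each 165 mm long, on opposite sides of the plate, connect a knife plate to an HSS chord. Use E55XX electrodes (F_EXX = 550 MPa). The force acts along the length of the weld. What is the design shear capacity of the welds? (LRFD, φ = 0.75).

φR_n ≈ 693 kN

Effective throat t_e = 0.707 × 12 = 8.484 mm.
Total length L = 330 mm; A_we = 8.484 × 330 = 2800 mm².
F_nw = 0.6 F_EXX = 0.6 × 550 = 330 MPa.
φR_n = 0.75 × 330 × 2800 × 10⁻³ = 692.9 kN.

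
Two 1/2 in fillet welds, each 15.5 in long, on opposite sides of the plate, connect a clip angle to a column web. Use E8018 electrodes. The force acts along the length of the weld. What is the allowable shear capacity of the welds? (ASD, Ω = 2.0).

E80XX → F_EXX = 80 ksi.
Effective throat t_e = 0.707 × 0.5 = 0.3535 in.
Total length L = 31 in; A_we = 0.3535 × 31 = 10.96 in².
F_nw = 0.6 F_EXX = 0.6 × 80 = 48 ksi.
R_n = 48 × 10.96 = 526 kip; R_n/Ω = 526/2.0 = 263 kip.

R_n/Ω ≈ 263 kip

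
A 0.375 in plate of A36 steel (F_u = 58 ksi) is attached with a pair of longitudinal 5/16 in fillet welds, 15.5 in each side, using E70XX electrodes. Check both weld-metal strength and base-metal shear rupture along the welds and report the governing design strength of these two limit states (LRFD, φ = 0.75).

φR_n ≈ 216 kip (weld metal governs)

E70XX → F_EXX = 70 ksi.
t_e = 0.707 × 0.3125 = 0.2209 in; L = 31 in.
Weld metal: φR_n = 0.75 × 0.6 × 70 × 0.2209 × 31 = 215.7 kip.
Base metal (shear rupture): φR_n = 0.75 × 0.6 × 58 × 0.375 × 31 = 303.4 kip.
Governing: weld metal.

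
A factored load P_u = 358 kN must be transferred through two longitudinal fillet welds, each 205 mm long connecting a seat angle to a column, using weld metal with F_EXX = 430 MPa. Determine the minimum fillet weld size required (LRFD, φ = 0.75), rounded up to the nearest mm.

Total weld length L = 410 mm.
Required throat t_e = P_u / (φ × 0.6 F_EXX × L) = 358 / (0.75 × 0.6 × 430 × 410 × 10⁻³) = 4.513 mm.
Required leg w = t_e / 0.707 = 6.383 mm → use 7 mm.

w = 7 mm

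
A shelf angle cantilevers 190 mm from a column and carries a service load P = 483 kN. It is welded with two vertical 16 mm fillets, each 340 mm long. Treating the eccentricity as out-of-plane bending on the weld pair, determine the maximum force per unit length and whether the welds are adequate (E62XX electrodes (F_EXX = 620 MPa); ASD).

f_max ≈ 2490 N/mm; NOT adequate

L_w = 2 × 340 = 680 mm; section modulus (unit throat) S = 2 × L²/6 = 38530 mm².
Direct shear f_v = P/L_w = 483×10³/680 = 710.3 N/mm.
Moment M = P × e = 483×10³ × 190 = 91770000 N·mm; bending f_b = M/S = 2382 N/mm.
f_max = √(f_v² + f_b²) = √(710.3² + 2382²) = 2485 N/mm.
r_n/Ω = (1/2.0) × 0.6 × 620 × (0.707 × 16) = 2104 N/mm → NOT adequate.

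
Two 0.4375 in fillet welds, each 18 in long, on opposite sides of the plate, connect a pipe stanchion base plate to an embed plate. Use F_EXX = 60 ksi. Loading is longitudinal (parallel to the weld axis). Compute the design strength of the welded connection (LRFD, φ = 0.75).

φR_n ≈ 301 kip

Effective throat t_e = 0.707 × 0.4375 = 0.3093 in.
Total length L = 36 in; A_we = 0.3093 × 36 = 11.14 in².
F_nw = 0.6 F_EXX = 0.6 × 60 = 36 ksi.
φR_n = 0.75 × 36 × 11.14 = 300.7 kip.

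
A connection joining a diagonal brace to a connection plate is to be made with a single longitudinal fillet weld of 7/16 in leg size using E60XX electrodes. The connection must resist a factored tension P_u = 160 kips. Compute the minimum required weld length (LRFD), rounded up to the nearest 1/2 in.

E60XX → F_EXX = 60 ksi.
Throat t_e = 0.707 × 0.4375 = 0.3093 in.
φr_n = 0.75 × 0.6 × 60 × 0.3093 = 8.351 kips/in.
L_req = P_u / φr_n = 160 / 8.351 = 19.16 in total.
Round up → use L = 19.5 in.

L = 19.5 in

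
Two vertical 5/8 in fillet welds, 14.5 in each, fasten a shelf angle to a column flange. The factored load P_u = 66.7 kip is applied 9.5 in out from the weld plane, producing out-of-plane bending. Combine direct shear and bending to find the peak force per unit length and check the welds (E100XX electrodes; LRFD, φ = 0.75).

E100XX → F_EXX = 100 ksi.
L_w = 2 × 14.5 = 29 in; section modulus (unit throat) S = 2 × L²/6 = 70.08 in².
Direct shear f_v = P/L_w = 66.7/29 = 2.3 kip/in.
Moment M = P × e = 66.7 × 9.5 = 633.65 kip·in; bending f_b = M/S = 9.041 kip/in.
f_max = √(f_v² + f_b²) = √(2.3² + 9.041²) = 9.329 kip/in.
φr_n = 0.75 × 0.6 × 100 × (0.707 × 0.625) = 19.88 kip/in → adequate.

f_max ≈ 9.33 kip/in; adequate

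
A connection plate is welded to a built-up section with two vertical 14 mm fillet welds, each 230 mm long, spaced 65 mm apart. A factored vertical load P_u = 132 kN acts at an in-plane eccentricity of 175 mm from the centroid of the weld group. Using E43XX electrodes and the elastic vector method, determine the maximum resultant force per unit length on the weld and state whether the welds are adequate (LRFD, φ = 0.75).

f_max ≈ 1210 N/mm; adequate

E43XX → F_EXX = 430 MPa.
Total weld length L_w = 460 mm. Treat welds as unit-width lines.
Polar moment about centroid: J = 2[d³/12 + d(b/2)²] = 2[230³/12 + 230×32.5²] = 2514000 mm³.
Direct shear f_v = P/L_w = 132×10³ / 460 = 287 N/mm (vertical).
Torsion M = P·e = 132×10³ × 175 = 23100000 N·mm.
Critical point at (x, y) = (32.5, 115) from centroid. f_tx = M·y/J = 1057 N/mm; f_ty = M·x/J = 298.7 N/mm.
Resultant f_max = √[f_tx² + (f_v + f_ty)²] = √[1057² + (287 + 298.7)²] = 1208 N/mm.
Capacity per unit length: φr_n = 0.75 × 0.6 × 430 × (0.707 × 14) = 1915 N/mm.
1208 ≤ 1915 → adequate.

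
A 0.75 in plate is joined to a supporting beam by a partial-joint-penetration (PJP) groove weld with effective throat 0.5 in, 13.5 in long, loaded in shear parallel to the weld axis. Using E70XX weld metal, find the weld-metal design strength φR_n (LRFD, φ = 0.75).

E70XX → F_EXX = 70 ksi.
Effective throat (given) t_e = 0.5 in.
A_we = 0.5 × 13.5 = 6.75 in².
F_nw = 0.6 F_EXX = 42 ksi.
φR_n = 0.75 × 42 × 6.75 = 212.6 kips.

φR_n ≈ 213 kips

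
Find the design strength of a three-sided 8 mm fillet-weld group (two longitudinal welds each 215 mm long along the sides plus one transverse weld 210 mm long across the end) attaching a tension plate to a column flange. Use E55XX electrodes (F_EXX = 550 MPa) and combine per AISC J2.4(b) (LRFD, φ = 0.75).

t_e = 0.707 × 8 = 5.656 mm.
R_nwl = 0.6 × 550 × 5.656 × 430 × 10⁻³ = 802.6 kN (longitudinal, 2 welds).
R_nwt = 0.6 × 550 × 5.656 × 210 × 10⁻³ = 392 kN (transverse, base value).
(i) R_nwl + R_nwt = 1195 kN; (ii) 0.85 R_nwl + 1.5 R_nwt = 1270 kN.
R_n = max = 1270 kN [governs: (ii)]; φR_n = 952.6 kN.

φR_n ≈ 953 kN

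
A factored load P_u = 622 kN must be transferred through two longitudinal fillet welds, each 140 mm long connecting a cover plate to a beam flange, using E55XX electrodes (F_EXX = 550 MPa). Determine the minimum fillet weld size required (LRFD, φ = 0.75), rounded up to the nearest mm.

Total weld length L = 280 mm.
Required throat t_e = P_u / (φ × 0.6 F_EXX × L) = 622 / (0.75 × 0.6 × 550 × 280 × 10⁻³) = 8.975 mm.
Required leg w = t_e / 0.707 = 12.7 mm → use 13 mm.

w = 13 mm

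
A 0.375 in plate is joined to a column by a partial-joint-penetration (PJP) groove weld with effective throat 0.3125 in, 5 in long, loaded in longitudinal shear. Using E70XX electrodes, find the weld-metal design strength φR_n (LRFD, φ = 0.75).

φR_n ≈ 49.2 kip

E70XX → F_EXX = 70 ksi.
Effective throat (given) t_e = 0.3125 in.
A_we = 0.3125 × 5 = 1.562 in².
F_nw = 0.6 F_EXX = 42 ksi.
φR_n = 0.75 × 42 × 1.562 = 49.22 kip.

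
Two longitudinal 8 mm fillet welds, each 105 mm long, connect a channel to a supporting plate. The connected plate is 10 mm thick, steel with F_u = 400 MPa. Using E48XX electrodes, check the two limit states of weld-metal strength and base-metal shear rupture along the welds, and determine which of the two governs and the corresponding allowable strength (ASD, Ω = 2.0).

R_n/Ω ≈ 171 kN (weld metal governs)

E48XX → F_EXX = 480 MPa.
t_e = 0.707 × 8 = 5.656 mm; L = 210 mm.
Weld metal: R_n/Ω = (1/2.0) × 0.6 × 480 × 5.656 × 210 × 10⁻³ = 171 kN.
Base metal (shear rupture): R_n/Ω = (1/2.0) × 0.6 × 400 × 10 × 210 × 10⁻³ = 252 kN.
Governing: weld metal.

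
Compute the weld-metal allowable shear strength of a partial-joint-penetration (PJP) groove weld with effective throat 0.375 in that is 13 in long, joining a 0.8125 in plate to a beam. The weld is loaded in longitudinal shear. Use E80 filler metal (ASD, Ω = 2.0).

E80XX → F_EXX = 80 ksi.
Effective throat (given) t_e = 0.375 in.
A_we = 0.375 × 13 = 4.875 in².
F_nw = 0.6 F_EXX = 48 ksi.
R_n/Ω = (48 × 4.875) / 2.0 = 117 kips.

R_n/Ω ≈ 117 kips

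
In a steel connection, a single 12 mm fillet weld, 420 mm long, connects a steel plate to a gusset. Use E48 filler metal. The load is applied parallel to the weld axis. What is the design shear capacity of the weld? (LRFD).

E48XX → F_EXX = 480 MPa.
Effective throat t_e = 0.707 × 12 = 8.484 mm.
Total length L = 420 mm; A_we = 8.484 × 420 = 3563 mm².
F_nw = 0.6 F_EXX = 0.6 × 480 = 288 MPa.
φR_n = 0.75 × 288 × 3563 × 10⁻³ = 769.7 kN.

φR_n ≈ 770 kN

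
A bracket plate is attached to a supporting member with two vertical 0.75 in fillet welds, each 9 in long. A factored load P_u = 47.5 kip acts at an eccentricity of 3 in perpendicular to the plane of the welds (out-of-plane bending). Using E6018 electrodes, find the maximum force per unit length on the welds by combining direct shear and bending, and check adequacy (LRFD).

f_max ≈ 5.9 kip/in; adequate

E60XX → F_EXX = 60 ksi.
L_w = 2 × 9 = 18 in; section modulus (unit throat) S = 2 × L²/6 = 27 in².
Direct shear f_v = P/L_w = 47.5/18 = 2.639 kip/in.
Moment M = P × e = 47.5 × 3 = 142.5 kip·in; bending f_b = M/S = 5.278 kip/in.
f_max = √(f_v² + f_b²) = √(2.639² + 5.278²) = 5.901 kip/in.
φr_n = 0.75 × 0.6 × 60 × (0.707 × 0.75) = 14.32 kip/in → adequate.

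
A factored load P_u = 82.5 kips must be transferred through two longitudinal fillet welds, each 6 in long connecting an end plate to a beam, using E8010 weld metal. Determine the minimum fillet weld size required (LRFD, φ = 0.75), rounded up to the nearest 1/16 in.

E80XX → F_EXX = 80 ksi.
Total weld length L = 12 in.
Required throat t_e = P_u / (φ × 0.6 F_EXX × L) = 82.5 / (0.75 × 0.6 × 80 × 12) = 0.191 in.
Required leg w = t_e / 0.707 = 0.2701 in → use 5/16 in.

w = 5/16 in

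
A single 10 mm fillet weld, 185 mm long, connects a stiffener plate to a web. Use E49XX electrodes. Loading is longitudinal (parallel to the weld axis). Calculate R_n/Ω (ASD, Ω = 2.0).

R_n/Ω ≈ 192 kN

E49XX → F_EXX = 490 MPa.
Effective throat t_e = 0.707 × 10 = 7.07 mm.
Total length L = 185 mm; A_we = 7.07 × 185 = 1308 mm².
F_nw = 0.6 F_EXX = 0.6 × 490 = 294 MPa.
R_n = 294 × 1308 × 10⁻³ = 384.5 kN; R_n/Ω = 384.5/2.0 = 192.3 kN.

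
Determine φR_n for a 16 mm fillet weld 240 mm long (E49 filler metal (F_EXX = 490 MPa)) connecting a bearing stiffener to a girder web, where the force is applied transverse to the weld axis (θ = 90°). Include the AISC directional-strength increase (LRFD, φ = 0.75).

t_e = 0.707 × 16 = 11.31 mm; A_we = 11.31 × 240 = 2715 mm².
Directional factor: 1.0 + 0.5 sin^1.5(90°) = 1.5.
F_nw = 0.6 × 490 × 1.5 = 441 MPa.
φR_n = 0.75 × 441 × 2715 × 10⁻³ = 897.9 kN.

φR_n ≈ 898 kN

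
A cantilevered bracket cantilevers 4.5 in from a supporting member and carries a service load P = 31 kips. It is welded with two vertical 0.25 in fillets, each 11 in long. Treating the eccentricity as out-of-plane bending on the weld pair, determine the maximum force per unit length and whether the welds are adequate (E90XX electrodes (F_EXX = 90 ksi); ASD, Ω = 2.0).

f_max ≈ 3.73 kip/in; adequate

L_w = 2 × 11 = 22 in; section modulus (unit throat) S = 2 × L²/6 = 40.33 in².
Direct shear f_v = P/L_w = 31/22 = 1.409 kip/in.
Moment M = P × e = 31 × 4.5 = 139.5 kip·in; bending f_b = M/S = 3.459 kip/in.
f_max = √(f_v² + f_b²) = √(1.409² + 3.459²) = 3.735 kip/in.
r_n/Ω = (1/2.0) × 0.6 × 90 × (0.707 × 0.25) = 4.772 kip/in → adequate.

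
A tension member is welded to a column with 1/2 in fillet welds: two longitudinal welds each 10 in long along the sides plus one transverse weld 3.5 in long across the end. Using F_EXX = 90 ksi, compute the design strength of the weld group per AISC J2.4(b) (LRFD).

t_e = 0.707 × 0.5 = 0.3535 in.
R_nwl = 0.6 × 90 × 0.3535 × 20 = 381.8 kip (longitudinal, 2 welds).
R_nwt = 0.6 × 90 × 0.3535 × 3.5 = 66.81 kip (transverse, base value).
(i) R_nwl + R_nwt = 448.6 kip; (ii) 0.85 R_nwl + 1.5 R_nwt = 424.7 kip.
R_n = max = 448.6 kip [governs: (i)]; φR_n = 336.4 kip.

φR_n ≈ 336 kip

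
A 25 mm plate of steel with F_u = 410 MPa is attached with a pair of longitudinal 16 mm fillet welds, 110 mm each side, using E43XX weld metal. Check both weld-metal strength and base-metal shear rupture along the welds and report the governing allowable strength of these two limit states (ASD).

E43XX → F_EXX = 430 MPa.
t_e = 0.707 × 16 = 11.31 mm; L = 220 mm.
Weld metal: R_n/Ω = (1/2.0) × 0.6 × 430 × 11.31 × 220 × 10⁻³ = 321 kN.
Base metal (shear rupture): R_n/Ω = (1/2.0) × 0.6 × 410 × 25 × 220 × 10⁻³ = 676.5 kN.
Governing: weld metal.

R_n/Ω ≈ 321 kN (weld metal governs)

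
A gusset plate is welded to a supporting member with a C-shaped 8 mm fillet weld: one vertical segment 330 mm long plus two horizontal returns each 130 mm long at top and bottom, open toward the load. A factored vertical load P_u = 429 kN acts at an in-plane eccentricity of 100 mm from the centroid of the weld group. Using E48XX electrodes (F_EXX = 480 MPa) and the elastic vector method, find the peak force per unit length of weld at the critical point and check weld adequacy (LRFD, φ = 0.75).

f_max ≈ 1290 N/mm; NOT adequate

Total weld length L_w = 590 mm. Treat welds as unit-width lines.
Centroid: x̄ = 2×130×65 / 590 = 28.64 mm from the vertical weld.
Polar moment about centroid: J = I_x + I_y = [330³/12 + 2×130×165²] + [330×28.64² + 2(130³/12 + 130×36.36²)] = 11050000 mm³.
Direct shear f_v = P/L_w = 429×10³ / 590 = 727.1 N/mm (vertical).
Torsion M = P·e = 429×10³ × 100 = 42900000 N·mm.
Critical point at (x, y) = (101.4, 165) from centroid. f_tx = M·y/J = 640.4 N/mm; f_ty = M·x/J = 393.4 N/mm.
Resultant f_max = √[f_tx² + (f_v + f_ty)²] = √[640.4² + (727.1 + 393.4)²] = 1291 N/mm.
Capacity per unit length: φr_n = 0.75 × 0.6 × 480 × (0.707 × 8) = 1222 N/mm.
1291 > 1222 → NOT adequate.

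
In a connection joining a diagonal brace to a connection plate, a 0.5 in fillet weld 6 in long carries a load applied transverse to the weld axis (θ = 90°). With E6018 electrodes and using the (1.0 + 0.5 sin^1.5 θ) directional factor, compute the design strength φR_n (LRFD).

φR_n ≈ 85.9 kip

E60XX → F_EXX = 60 ksi.
t_e = 0.707 × 0.5 = 0.3535 in; A_we = 0.3535 × 6 = 2.121 in².
Directional factor: 1.0 + 0.5 sin^1.5(90°) = 1.5.
F_nw = 0.6 × 60 × 1.5 = 54 ksi.
φR_n = 0.75 × 54 × 2.121 = 85.9 kip.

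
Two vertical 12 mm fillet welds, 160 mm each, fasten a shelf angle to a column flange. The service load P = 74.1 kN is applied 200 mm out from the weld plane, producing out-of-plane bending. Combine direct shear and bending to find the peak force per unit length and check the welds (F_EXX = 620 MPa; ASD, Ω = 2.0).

f_max ≈ 1750 N/mm; NOT adequate

L_w = 2 × 160 = 320 mm; section modulus (unit throat) S = 2 × L²/6 = 8533 mm².
Direct shear f_v = P/L_w = 74.1×10³/320 = 231.6 N/mm.
Moment M = P × e = 74.1×10³ × 200 = 14820000 N·mm; bending f_b = M/S = 1737 N/mm.
f_max = √(f_v² + f_b²) = √(231.6² + 1737²) = 1752 N/mm.
r_n/Ω = (1/2.0) × 0.6 × 620 × (0.707 × 12) = 1578 N/mm → NOT adequate.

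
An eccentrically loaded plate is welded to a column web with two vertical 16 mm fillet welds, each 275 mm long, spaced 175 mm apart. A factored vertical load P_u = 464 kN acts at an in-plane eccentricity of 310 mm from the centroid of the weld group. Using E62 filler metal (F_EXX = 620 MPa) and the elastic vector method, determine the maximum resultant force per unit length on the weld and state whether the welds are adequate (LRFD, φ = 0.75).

Total weld length L_w = 550 mm. Treat welds as unit-width lines.
Polar moment about centroid: J = 2[d³/12 + d(b/2)²] = 2[275³/12 + 275×87.5²] = 7677000 mm³.
Direct shear f_v = P/L_w = 464×10³ / 550 = 843.6 N/mm (vertical).
Torsion M = P·e = 464×10³ × 310 = 143840000 N·mm.
Critical point at (x, y) = (87.5, 137.5) from centroid. f_tx = M·y/J = 2576 N/mm; f_ty = M·x/J = 1639 N/mm.
Resultant f_max = √[f_tx² + (f_v + f_ty)²] = √[2576² + (843.6 + 1639)²] = 3578 N/mm.
Capacity per unit length: φr_n = 0.75 × 0.6 × 620 × (0.707 × 16) = 3156 N/mm.
3578 > 3156 → NOT adequate.

f_max ≈ 3580 N/mm; NOT adequate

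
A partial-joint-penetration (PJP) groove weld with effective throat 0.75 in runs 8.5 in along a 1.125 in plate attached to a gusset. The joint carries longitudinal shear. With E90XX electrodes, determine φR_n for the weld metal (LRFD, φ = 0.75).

E90XX → F_EXX = 90 ksi.
Effective throat (given) t_e = 0.75 in.
A_we = 0.75 × 8.5 = 6.375 in².
F_nw = 0.6 F_EXX = 54 ksi.
φR_n = 0.75 × 54 × 6.375 = 258.2 kips.

φR_n ≈ 258 kips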